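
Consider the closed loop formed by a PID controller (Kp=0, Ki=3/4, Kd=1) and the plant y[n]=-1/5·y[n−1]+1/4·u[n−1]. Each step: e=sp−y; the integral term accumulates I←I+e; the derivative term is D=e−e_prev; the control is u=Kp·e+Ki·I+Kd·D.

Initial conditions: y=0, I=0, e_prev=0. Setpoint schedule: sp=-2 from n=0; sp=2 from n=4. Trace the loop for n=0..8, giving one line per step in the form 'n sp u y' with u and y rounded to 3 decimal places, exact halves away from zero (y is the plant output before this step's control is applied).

0 -2 -3.500 0.000
1 -2 -1.469 -0.875
2 -2 -4.382 -0.192
3 -2 -3.542 -1.057
4 2 1.216 -0.674
5 2 -2.343 0.439
6 2 1.887 -0.673
7 2 0.540 0.606
8 2 3.902 0.014

(exact arithmetic carried between steps; '≈' marks a value shown rounded to 6 d.p. or computed from one; I and e_prev carry over from the previous line; the table rounds u and y to 3 d.p., halves away from zero)
n=0: y=0, sp=-2, e=sp−y=-2; I=-2, D=e−e_prev=-2; u=0·(-2)+3/4·(-2)+1·(-2)=-3.5; next y=-1/5·0+1/4·(-3.5)=-0.875
n=1: y=-0.875, sp=-2, e=sp−y=-1.125; I=-3.125, D=e−e_prev=0.875; u=0·(-1.125)+3/4·(-3.125)+1·0.875=-1.46875; next y=-1/5·(-0.875)+1/4·(-1.46875)≈-0.192188
n=2: y≈-0.192188, sp=-2, e=sp−y≈-1.807813; I≈-4.932813, D=e−e_prev≈-0.682813; u=0·(-1.807813)+3/4·(-4.932813)+1·(-0.682813)≈-4.382422; next y=-1/5·(-0.192188)+1/4·(-4.382422)≈-1.057168
n=3: y≈-1.057168, sp=-2, e=sp−y≈-0.942832; I≈-5.875645, D=e−e_prev≈0.864980; u=0·(-0.942832)+3/4·(-5.875645)+1·0.864980≈-3.541753; next y=-1/5·(-1.057168)+1/4·(-3.541753)≈-0.674005
n=4: y≈-0.674005, sp=2, e=sp−y≈2.674005; I≈-3.201640, D=e−e_prev≈3.616837; u=0·2.674005+3/4·(-3.201640)+1·3.616837≈1.215607; next y=-1/5·(-0.674005)+1/4·1.215607≈0.438703
n=5: y≈0.438703, sp=2, e=sp−y≈1.561297; I≈-1.640343, D=e−e_prev≈-1.112707; u=0·1.561297+3/4·(-1.640343)+1·(-1.112707)≈-2.342964; next y=-1/5·0.438703+1/4·(-2.342964)≈-0.673482
n=6: y≈-0.673482, sp=2, e=sp−y≈2.673482; I≈1.033139, D=e−e_prev≈1.112184; u=0·2.673482+3/4·1.033139+1·1.112184≈1.887038; next y=-1/5·(-0.673482)+1/4·1.887038≈0.606456
n=7: y≈0.606456, sp=2, e=sp−y≈1.393544; I≈2.426683, D=e−e_prev≈-1.279937; u=0·1.393544+3/4·2.426683+1·(-1.279937)≈0.540075; next y=-1/5·0.606456+1/4·0.540075≈0.013728
n=8: y≈0.013728, sp=2, e=sp−y≈1.986272; I≈4.412956, D=e−e_prev≈0.592728; u=0·1.986272+3/4·4.412956+1·0.592728≈3.902445; next y=-1/5·0.013728+1/4·3.902445≈0.972866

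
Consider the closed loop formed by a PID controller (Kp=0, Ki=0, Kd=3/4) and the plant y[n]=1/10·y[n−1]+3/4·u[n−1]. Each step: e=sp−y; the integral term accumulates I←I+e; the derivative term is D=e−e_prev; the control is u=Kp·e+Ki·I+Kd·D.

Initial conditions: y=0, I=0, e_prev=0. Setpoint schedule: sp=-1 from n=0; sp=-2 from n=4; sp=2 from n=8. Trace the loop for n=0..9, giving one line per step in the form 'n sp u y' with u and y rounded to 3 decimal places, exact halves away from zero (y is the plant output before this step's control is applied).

0 -1 -0.750 0.000
1 -1 0.422 -0.563
2 -1 -0.617 0.260
3 -1 0.523 -0.437
4 -2 -1.339 0.348
5 -2 0.988 -0.969
6 -2 -1.210 0.644
7 -2 1.116 -0.843
8 2 1.803 0.752
9 2 -0.507 1.428

(exact arithmetic carried between steps; '≈' marks a value shown rounded to 6 d.p. or computed from one; I and e_prev carry over from the previous line; the table rounds u and y to 3 d.p., halves away from zero)
n=0: y=0, sp=-1, e=sp−y=-1; I=-1, D=e−e_prev=-1; u=0·(-1)+0·(-1)+3/4·(-1)=-0.75; next y=1/10·0+3/4·(-0.75)=-0.5625
n=1: y=-0.5625, sp=-1, e=sp−y=-0.4375; I=-1.4375, D=e−e_prev=0.5625; u=0·(-0.4375)+0·(-1.4375)+3/4·0.5625=0.421875; next y=1/10·(-0.5625)+3/4·0.421875≈0.260156
n=2: y≈0.260156, sp=-1, e=sp−y≈-1.260156; I≈-2.697656, D=e−e_prev≈-0.822656; u=0·(-1.260156)+0·(-2.697656)+3/4·(-0.822656)≈-0.616992; next y=1/10·0.260156+3/4·(-0.616992)≈-0.436729
n=3: y≈-0.436729, sp=-1, e=sp−y≈-0.563271; I≈-3.260928, D=e−e_prev≈0.696885; u=0·(-0.563271)+0·(-3.260928)+3/4·0.696885≈0.522664; next y=1/10·(-0.436729)+3/4·0.522664≈0.348325
n=4: y≈0.348325, sp=-2, e=sp−y≈-2.348325; I≈-5.609253, D=e−e_prev≈-1.785053; u=0·(-2.348325)+0·(-5.609253)+3/4·(-1.785053)≈-1.338790; next y=1/10·0.348325+3/4·(-1.338790)≈-0.969260
n=5: y≈-0.969260, sp=-2, e=sp−y≈-1.030740; I≈-6.639993, D=e−e_prev≈1.317585; u=0·(-1.030740)+0·(-6.639993)+3/4·1.317585≈0.988189; next y=1/10·(-0.969260)+3/4·0.988189≈0.644215
n=6: y≈0.644215, sp=-2, e=sp−y≈-2.644215; I≈-9.284208, D=e−e_prev≈-1.613476; u=0·(-2.644215)+0·(-9.284208)+3/4·(-1.613476)≈-1.210107; next y=1/10·0.644215+3/4·(-1.210107)≈-0.843158
n=7: y≈-0.843158, sp=-2, e=sp−y≈-1.156842; I≈-10.441050, D=e−e_prev≈1.487374; u=0·(-1.156842)+0·(-10.441050)+3/4·1.487374≈1.115530; next y=1/10·(-0.843158)+3/4·1.115530≈0.752332
n=8: y≈0.752332, sp=2, e=sp−y≈1.247668; I≈-9.193382, D=e−e_prev≈2.404510; u=0·1.247668+0·(-9.193382)+3/4·2.404510≈1.803382; next y=1/10·0.752332+3/4·1.803382≈1.427770
n=9: y≈1.427770, sp=2, e=sp−y≈0.572230; I≈-8.621151, D=e−e_prev≈-0.675438; u=0·0.572230+0·(-8.621151)+3/4·(-0.675438)≈-0.506578; next y=1/10·1.427770+3/4·(-0.506578)≈-0.237157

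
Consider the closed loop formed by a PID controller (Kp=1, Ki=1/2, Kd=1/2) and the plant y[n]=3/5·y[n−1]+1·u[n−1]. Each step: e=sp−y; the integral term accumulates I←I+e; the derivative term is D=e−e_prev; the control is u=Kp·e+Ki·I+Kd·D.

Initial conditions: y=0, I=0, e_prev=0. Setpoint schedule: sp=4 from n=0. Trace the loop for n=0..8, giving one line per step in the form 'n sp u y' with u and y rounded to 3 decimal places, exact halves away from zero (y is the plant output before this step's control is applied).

0 4 8.000 0.000
1 4 -8.000 8.000
2 4 16.400 -3.200
3 4 -20.960 14.480
4 4 36.144 -12.272
5 4 -51.202 28.781
6 4 82.362 -33.933
7 4 -121.899 62.002
8 4 190.468 -84.698

(exact arithmetic carried between steps; '≈' marks a value shown rounded to 6 d.p. or computed from one; I and e_prev carry over from the previous line; the table rounds u and y to 3 d.p., halves away from zero)
n=0: y=0, sp=4, e=sp−y=4; I=4, D=e−e_prev=4; u=1·4+1/2·4+1/2·4=8; next y=3/5·0+1·8=8
n=1: y=8, sp=4, e=sp−y=-4; I=0, D=e−e_prev=-8; u=1·(-4)+1/2·0+1/2·(-8)=-8; next y=3/5·8+1·(-8)=-3.2
n=2: y=-3.2, sp=4, e=sp−y=7.2; I=7.2, D=e−e_prev=11.2; u=1·7.2+1/2·7.2+1/2·11.2=16.4; next y=3/5·(-3.2)+1·16.4=14.48
n=3: y=14.48, sp=4, e=sp−y=-10.48; I=-3.28, D=e−e_prev=-17.68; u=1·(-10.48)+1/2·(-3.28)+1/2·(-17.68)=-20.96; next y=3/5·14.48+1·(-20.96)=-12.272
n=4: y=-12.272, sp=4, e=sp−y=16.272; I=12.992, D=e−e_prev=26.752; u=1·16.272+1/2·12.992+1/2·26.752=36.144; next y=3/5·(-12.272)+1·36.144=28.7808
n=5: y=28.7808, sp=4, e=sp−y=-24.7808; I=-11.7888, D=e−e_prev=-41.0528; u=1·(-24.7808)+1/2·(-11.7888)+1/2·(-41.0528)=-51.2016; next y=3/5·28.7808+1·(-51.2016)=-33.93312
n=6: y=-33.93312, sp=4, e=sp−y=37.93312; I=26.14432, D=e−e_prev=62.71392; u=1·37.93312+1/2·26.14432+1/2·62.71392=82.36224; next y=3/5·(-33.93312)+1·82.36224=62.002368
n=7: y=62.002368, sp=4, e=sp−y=-58.002368; I=-31.858048, D=e−e_prev=-95.935488; u=1·(-58.002368)+1/2·(-31.858048)+1/2·(-95.935488)=-121.899136; next y=3/5·62.002368+1·(-121.899136)≈-84.697715
n=8: y≈-84.697715, sp=4, e=sp−y≈88.697715; I≈56.839667, D=e−e_prev≈146.700083; u=1·88.697715+1/2·56.839667+1/2·146.700083≈190.467590; next y=3/5·(-84.697715)+1·190.467590≈139.648961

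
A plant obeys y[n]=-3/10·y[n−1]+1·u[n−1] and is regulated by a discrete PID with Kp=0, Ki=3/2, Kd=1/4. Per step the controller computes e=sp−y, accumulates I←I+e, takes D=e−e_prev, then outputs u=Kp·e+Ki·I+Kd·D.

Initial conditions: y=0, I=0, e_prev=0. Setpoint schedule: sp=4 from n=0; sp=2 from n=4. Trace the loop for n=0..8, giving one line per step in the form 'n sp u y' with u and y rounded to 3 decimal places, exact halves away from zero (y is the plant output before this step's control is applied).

(exact arithmetic carried between steps; '≈' marks a value shown rounded to 6 d.p. or computed from one; I and e_prev carry over from the previous line; the table rounds u and y to 3 d.p., halves away from zero)
n=0: y=0, sp=4, e=sp−y=4; I=4, D=e−e_prev=4; u=0·4+3/2·4+1/4·4=7; next y=-3/10·0+1·7=7
n=1: y=7, sp=4, e=sp−y=-3; I=1, D=e−e_prev=-7; u=0·(-3)+3/2·1+1/4·(-7)=-0.25; next y=-3/10·7+1·(-0.25)=-2.35
n=2: y=-2.35, sp=4, e=sp−y=6.35; I=7.35, D=e−e_prev=9.35; u=0·6.35+3/2·7.35+1/4·9.35=13.3625; next y=-3/10·(-2.35)+1·13.3625=14.0675
n=3: y=14.0675, sp=4, e=sp−y=-10.0675; I=-2.7175, D=e−e_prev=-16.4175; u=0·(-10.0675)+3/2·(-2.7175)+1/4·(-16.4175)=-8.180625; next y=-3/10·14.0675+1·(-8.180625)=-12.400875
n=4: y=-12.400875, sp=2, e=sp−y=14.400875; I=11.683375, D=e−e_prev=24.468375; u=0·14.400875+3/2·11.683375+1/4·24.468375≈23.642156; next y=-3/10·(-12.400875)+1·23.642156≈27.362419
n=5: y≈27.362419, sp=2, e=sp−y≈-25.362419; I≈-13.679044, D=e−e_prev≈-39.763294; u=0·(-25.362419)+3/2·(-13.679044)+1/4·(-39.763294)≈-30.459389; next y=-3/10·27.362419+1·(-30.459389)≈-38.668115
n=6: y≈-38.668115, sp=2, e=sp−y≈40.668115; I≈26.989071, D=e−e_prev≈66.030533; u=0·40.668115+3/2·26.989071+1/4·66.030533≈56.991240; next y=-3/10·(-38.668115)+1·56.991240≈68.591674
n=7: y≈68.591674, sp=2, e=sp−y≈-66.591674; I≈-39.602603, D=e−e_prev≈-107.259789; u=0·(-66.591674)+3/2·(-39.602603)+1/4·(-107.259789)≈-86.218852; next y=-3/10·68.591674+1·(-86.218852)≈-106.796354
n=8: y≈-106.796354, sp=2, e=sp−y≈108.796354; I≈69.193751, D=e−e_prev≈175.388028; u=0·108.796354+3/2·69.193751+1/4·175.388028≈147.637634; next y=-3/10·(-106.796354)+1·147.637634≈179.676540

0 4 7.000 0.000
1 4 -0.250 7.000
2 4 13.363 -2.350
3 4 -8.181 14.068
4 2 23.642 -12.401
5 2 -30.459 27.362
6 2 56.991 -38.668
7 2 -86.219 68.592
8 2 147.638 -106.796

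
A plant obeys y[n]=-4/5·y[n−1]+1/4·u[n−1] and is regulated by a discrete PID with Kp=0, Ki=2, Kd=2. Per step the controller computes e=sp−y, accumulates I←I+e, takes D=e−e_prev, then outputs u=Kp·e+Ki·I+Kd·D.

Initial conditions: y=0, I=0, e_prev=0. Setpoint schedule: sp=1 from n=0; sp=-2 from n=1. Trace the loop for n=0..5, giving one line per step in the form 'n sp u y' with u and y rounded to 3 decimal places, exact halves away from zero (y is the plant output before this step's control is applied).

0 1 4.000 0.000
1 -2 -12.000 1.000
2 -2 9.200 -3.800
3 -2 -33.360 5.340
4 -2 42.048 -12.612
5 -2 -105.486 20.602

(exact arithmetic carried between steps; '≈' marks a value shown rounded to 6 d.p. or computed from one; I and e_prev carry over from the previous line; the table rounds u and y to 3 d.p., halves away from zero)
n=0: y=0, sp=1, e=sp−y=1; I=1, D=e−e_prev=1; u=0·1+2·1+2·1=4; next y=-4/5·0+1/4·4=1
n=1: y=1, sp=-2, e=sp−y=-3; I=-2, D=e−e_prev=-4; u=0·(-3)+2·(-2)+2·(-4)=-12; next y=-4/5·1+1/4·(-12)=-3.8
n=2: y=-3.8, sp=-2, e=sp−y=1.8; I=-0.2, D=e−e_prev=4.8; u=0·1.8+2·(-0.2)+2·4.8=9.2; next y=-4/5·(-3.8)+1/4·9.2=5.34
n=3: y=5.34, sp=-2, e=sp−y=-7.34; I=-7.54, D=e−e_prev=-9.14; u=0·(-7.34)+2·(-7.54)+2·(-9.14)=-33.36; next y=-4/5·5.34+1/4·(-33.36)=-12.612
n=4: y=-12.612, sp=-2, e=sp−y=10.612; I=3.072, D=e−e_prev=17.952; u=0·10.612+2·3.072+2·17.952=42.048; next y=-4/5·(-12.612)+1/4·42.048=20.6016
n=5: y=20.6016, sp=-2, e=sp−y=-22.6016; I=-19.5296, D=e−e_prev=-33.2136; u=0·(-22.6016)+2·(-19.5296)+2·(-33.2136)=-105.4864; next y=-4/5·20.6016+1/4·(-105.4864)=-42.85288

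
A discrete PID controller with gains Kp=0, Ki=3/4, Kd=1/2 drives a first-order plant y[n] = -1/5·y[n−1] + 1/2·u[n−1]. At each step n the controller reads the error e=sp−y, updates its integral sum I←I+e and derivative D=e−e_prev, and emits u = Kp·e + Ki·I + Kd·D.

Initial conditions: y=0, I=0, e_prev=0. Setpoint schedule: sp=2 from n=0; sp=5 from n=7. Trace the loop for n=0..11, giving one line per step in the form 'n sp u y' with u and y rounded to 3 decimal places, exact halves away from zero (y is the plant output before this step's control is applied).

0 2 2.500 0.000
1 2 1.438 1.250
2 2 3.602 0.469
3 2 2.812 1.707
4 2 4.454 1.064
5 2 3.647 2.014
6 2 4.853 1.421
7 5 7.839 2.142
8 5 7.157 3.491
9 5 9.726 2.880
10 5 9.252 4.287
11 5 11.138 3.769

(exact arithmetic carried between steps; '≈' marks a value shown rounded to 6 d.p. or computed from one; I and e_prev carry over from the previous line; the table rounds u and y to 3 d.p., halves away from zero)
n=0: y=0, sp=2, e=sp−y=2; I=2, D=e−e_prev=2; u=0·2+3/4·2+1/2·2=2.5; next y=-1/5·0+1/2·2.5=1.25
n=1: y=1.25, sp=2, e=sp−y=0.75; I=2.75, D=e−e_prev=-1.25; u=0·0.75+3/4·2.75+1/2·(-1.25)=1.4375; next y=-1/5·1.25+1/2·1.4375=0.46875
n=2: y=0.46875, sp=2, e=sp−y=1.53125; I=4.28125, D=e−e_prev=0.78125; u=0·1.53125+3/4·4.28125+1/2·0.78125≈3.601563; next y=-1/5·0.46875+1/2·3.601563≈1.707031
n=3: y≈1.707031, sp=2, e=sp−y≈0.292969; I≈4.574219, D=e−e_prev≈-1.238281; u=0·0.292969+3/4·4.574219+1/2·(-1.238281)≈2.811523; next y=-1/5·1.707031+1/2·2.811523≈1.064355
n=4: y≈1.064355, sp=2, e=sp−y≈0.935645; I≈5.509863, D=e−e_prev≈0.642676; u=0·0.935645+3/4·5.509863+1/2·0.642676≈4.453735; next y=-1/5·1.064355+1/2·4.453735≈2.013997
n=5: y≈2.013997, sp=2, e=sp−y≈-0.013997; I≈5.495867, D=e−e_prev≈-0.949641; u=0·(-0.013997)+3/4·5.495867+1/2·(-0.949641)≈3.647079; next y=-1/5·2.013997+1/2·3.647079≈1.420740
n=6: y≈1.420740, sp=2, e=sp−y≈0.579260; I≈6.075126, D=e−e_prev≈0.593256; u=0·0.579260+3/4·6.075126+1/2·0.593256≈4.852973; next y=-1/5·1.420740+1/2·4.852973≈2.142338
n=7: y≈2.142338, sp=5, e=sp−y≈2.857662; I≈8.932788, D=e−e_prev≈2.278402; u=0·2.857662+3/4·8.932788+1/2·2.278402≈7.838792; next y=-1/5·2.142338+1/2·7.838792≈3.490928
n=8: y≈3.490928, sp=5, e=sp−y≈1.509072; I≈10.441860, D=e−e_prev≈-1.348590; u=0·1.509072+3/4·10.441860+1/2·(-1.348590)≈7.157100; next y=-1/5·3.490928+1/2·7.157100≈2.880364
n=9: y≈2.880364, sp=5, e=sp−y≈2.119636; I≈12.561495, D=e−e_prev≈0.610564; u=0·2.119636+3/4·12.561495+1/2·0.610564≈9.726404; next y=-1/5·2.880364+1/2·9.726404≈4.287129
n=10: y≈4.287129, sp=5, e=sp−y≈0.712871; I≈13.274366, D=e−e_prev≈-1.406765; u=0·0.712871+3/4·13.274366+1/2·(-1.406765)≈9.252392; next y=-1/5·4.287129+1/2·9.252392≈3.768770
n=11: y≈3.768770, sp=5, e=sp−y≈1.231230; I≈14.505596, D=e−e_prev≈0.518359; u=0·1.231230+3/4·14.505596+1/2·0.518359≈11.138376; next y=-1/5·3.768770+1/2·11.138376≈4.815434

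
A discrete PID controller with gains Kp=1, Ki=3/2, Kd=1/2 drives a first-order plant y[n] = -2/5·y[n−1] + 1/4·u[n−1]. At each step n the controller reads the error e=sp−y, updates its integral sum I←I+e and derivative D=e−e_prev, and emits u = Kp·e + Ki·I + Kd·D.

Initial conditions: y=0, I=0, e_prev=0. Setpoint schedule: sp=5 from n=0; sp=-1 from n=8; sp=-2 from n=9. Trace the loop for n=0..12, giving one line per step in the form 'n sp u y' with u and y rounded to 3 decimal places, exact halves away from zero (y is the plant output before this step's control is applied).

0 5 15.000 0.000
1 5 8.750 3.750
2 5 21.688 0.688
3 5 13.247 5.147
4 5 26.938 1.253
5 5 15.671 6.233
6 5 30.738 1.424
7 5 16.626 7.115
8 -1 15.711 1.311
9 -2 3.064 3.404
10 -2 8.502 -0.595
11 -2 -4.482 2.364
12 -2 3.741 -2.066

(exact arithmetic carried between steps; '≈' marks a value shown rounded to 6 d.p. or computed from one; I and e_prev carry over from the previous line; the table rounds u and y to 3 d.p., halves away from zero)
n=0: y=0, sp=5, e=sp−y=5; I=5, D=e−e_prev=5; u=1·5+3/2·5+1/2·5=15; next y=-2/5·0+1/4·15=3.75
n=1: y=3.75, sp=5, e=sp−y=1.25; I=6.25, D=e−e_prev=-3.75; u=1·1.25+3/2·6.25+1/2·(-3.75)=8.75; next y=-2/5·3.75+1/4·8.75=0.6875
n=2: y=0.6875, sp=5, e=sp−y=4.3125; I=10.5625, D=e−e_prev=3.0625; u=1·4.3125+3/2·10.5625+1/2·3.0625=21.6875; next y=-2/5·0.6875+1/4·21.6875=5.146875
n=3: y=5.146875, sp=5, e=sp−y=-0.146875; I=10.415625, D=e−e_prev=-4.459375; u=1·(-0.146875)+3/2·10.415625+1/2·(-4.459375)=13.246875; next y=-2/5·5.146875+1/4·13.246875≈1.252969
n=4: y≈1.252969, sp=5, e=sp−y≈3.747031; I≈14.162656, D=e−e_prev≈3.893906; u=1·3.747031+3/2·14.162656+1/2·3.893906≈26.937969; next y=-2/5·1.252969+1/4·26.937969≈6.233305
n=5: y≈6.233305, sp=5, e=sp−y≈-1.233305; I≈12.929352, D=e−e_prev≈-4.980336; u=1·(-1.233305)+3/2·12.929352+1/2·(-4.980336)≈15.670555; next y=-2/5·6.233305+1/4·15.670555≈1.424317
n=6: y≈1.424317, sp=5, e=sp−y≈3.575683; I≈16.505035, D=e−e_prev≈4.808988; u=1·3.575683+3/2·16.505035+1/2·4.808988≈30.737729; next y=-2/5·1.424317+1/4·30.737729≈7.114706
n=7: y≈7.114706, sp=5, e=sp−y≈-2.114706; I≈14.390329, D=e−e_prev≈-5.690389; u=1·(-2.114706)+3/2·14.390329+1/2·(-5.690389)≈16.625594; next y=-2/5·7.114706+1/4·16.625594≈1.310516
n=8: y≈1.310516, sp=-1, e=sp−y≈-2.310516; I≈12.079813, D=e−e_prev≈-0.195811; u=1·(-2.310516)+3/2·12.079813+1/2·(-0.195811)≈15.711298; next y=-2/5·1.310516+1/4·15.711298≈3.403618
n=9: y≈3.403618, sp=-2, e=sp−y≈-5.403618; I≈6.676195, D=e−e_prev≈-3.093102; u=1·(-5.403618)+3/2·6.676195+1/2·(-3.093102)≈3.064123; next y=-2/5·3.403618+1/4·3.064123≈-0.595416
n=10: y≈-0.595416, sp=-2, e=sp−y≈-1.404584; I≈5.271611, D=e−e_prev≈3.999034; u=1·(-1.404584)+3/2·5.271611+1/2·3.999034≈8.502350; next y=-2/5·(-0.595416)+1/4·8.502350≈2.363754
n=11: y≈2.363754, sp=-2, e=sp−y≈-4.363754; I≈0.907857, D=e−e_prev≈-2.959170; u=1·(-4.363754)+3/2·0.907857+1/2·(-2.959170)≈-4.481554; next y=-2/5·2.363754+1/4·(-4.481554)≈-2.065890
n=12: y≈-2.065890, sp=-2, e=sp−y≈0.065890; I≈0.973747, D=e−e_prev≈4.429644; u=1·0.065890+3/2·0.973747+1/2·4.429644≈3.741333; next y=-2/5·(-2.065890)+1/4·3.741333≈1.761689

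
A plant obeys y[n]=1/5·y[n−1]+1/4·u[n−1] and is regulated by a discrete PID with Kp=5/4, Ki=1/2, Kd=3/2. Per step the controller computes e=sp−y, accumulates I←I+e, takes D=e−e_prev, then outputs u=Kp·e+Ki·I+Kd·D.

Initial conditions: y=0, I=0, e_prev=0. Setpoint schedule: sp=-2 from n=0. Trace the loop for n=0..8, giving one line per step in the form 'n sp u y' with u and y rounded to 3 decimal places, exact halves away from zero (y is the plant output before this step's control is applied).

0 -2 -6.500 0.000
1 -2 0.781 -1.625
2 -2 -6.704 -0.130
3 -2 -0.286 -1.702
4 -2 -6.986 -0.412
5 -2 -1.240 -1.829
6 -2 -7.198 -0.676
7 -2 -2.039 -1.935
8 -2 -7.334 -0.897

(exact arithmetic carried between steps; '≈' marks a value shown rounded to 6 d.p. or computed from one; I and e_prev carry over from the previous line; the table rounds u and y to 3 d.p., halves away from zero)
n=0: y=0, sp=-2, e=sp−y=-2; I=-2, D=e−e_prev=-2; u=5/4·(-2)+1/2·(-2)+3/2·(-2)=-6.5; next y=1/5·0+1/4·(-6.5)=-1.625
n=1: y=-1.625, sp=-2, e=sp−y=-0.375; I=-2.375, D=e−e_prev=1.625; u=5/4·(-0.375)+1/2·(-2.375)+3/2·1.625=0.78125; next y=1/5·(-1.625)+1/4·0.78125≈-0.129688
n=2: y≈-0.129688, sp=-2, e=sp−y≈-1.870313; I≈-4.245313, D=e−e_prev≈-1.495313; u=5/4·(-1.870313)+1/2·(-4.245313)+3/2·(-1.495313)≈-6.703516; next y=1/5·(-0.129688)+1/4·(-6.703516)≈-1.701816
n=3: y≈-1.701816, sp=-2, e=sp−y≈-0.298184; I≈-4.543496, D=e−e_prev≈1.572129; u=5/4·(-0.298184)+1/2·(-4.543496)+3/2·1.572129≈-0.286284; next y=1/5·(-1.701816)+1/4·(-0.286284)≈-0.411934
n=4: y≈-0.411934, sp=-2, e=sp−y≈-1.588066; I≈-6.131562, D=e−e_prev≈-1.289882; u=5/4·(-1.588066)+1/2·(-6.131562)+3/2·(-1.289882)≈-6.985686; next y=1/5·(-0.411934)+1/4·(-6.985686)≈-1.828808
n=5: y≈-1.828808, sp=-2, e=sp−y≈-0.171192; I≈-6.302753, D=e−e_prev≈1.416874; u=5/4·(-0.171192)+1/2·(-6.302753)+3/2·1.416874≈-1.240055; next y=1/5·(-1.828808)+1/4·(-1.240055)≈-0.675775
n=6: y≈-0.675775, sp=-2, e=sp−y≈-1.324225; I≈-7.626978, D=e−e_prev≈-1.153033; u=5/4·(-1.324225)+1/2·(-7.626978)+3/2·(-1.153033)≈-7.198319; next y=1/5·(-0.675775)+1/4·(-7.198319)≈-1.934735
n=7: y≈-1.934735, sp=-2, e=sp−y≈-0.065265; I≈-7.692243, D=e−e_prev≈1.258959; u=5/4·(-0.065265)+1/2·(-7.692243)+3/2·1.258959≈-2.039264; next y=1/5·(-1.934735)+1/4·(-2.039264)≈-0.896763
n=8: y≈-0.896763, sp=-2, e=sp−y≈-1.103237; I≈-8.795480, D=e−e_prev≈-1.037972; u=5/4·(-1.103237)+1/2·(-8.795480)+3/2·(-1.037972)≈-7.333744; next y=1/5·(-0.896763)+1/4·(-7.333744)≈-2.012789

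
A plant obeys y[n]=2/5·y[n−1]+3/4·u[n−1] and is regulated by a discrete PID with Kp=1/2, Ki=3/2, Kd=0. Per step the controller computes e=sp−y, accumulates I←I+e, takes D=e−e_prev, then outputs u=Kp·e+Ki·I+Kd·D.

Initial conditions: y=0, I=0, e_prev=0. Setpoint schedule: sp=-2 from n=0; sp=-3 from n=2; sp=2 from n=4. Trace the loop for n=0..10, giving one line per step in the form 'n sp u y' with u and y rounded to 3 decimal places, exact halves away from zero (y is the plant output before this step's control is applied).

(exact arithmetic carried between steps; '≈' marks a value shown rounded to 6 d.p. or computed from one; I and e_prev carry over from the previous line; the table rounds u and y to 3 d.p., halves away from zero)
n=0: y=0, sp=-2, e=sp−y=-2; I=-2, D=e−e_prev=-2; u=1/2·(-2)+3/2·(-2)+0·(-2)=-4; next y=2/5·0+3/4·(-4)=-3
n=1: y=-3, sp=-2, e=sp−y=1; I=-1, D=e−e_prev=3; u=1/2·1+3/2·(-1)+0·3=-1; next y=2/5·(-3)+3/4·(-1)=-1.95
n=2: y=-1.95, sp=-3, e=sp−y=-1.05; I=-2.05, D=e−e_prev=-2.05; u=1/2·(-1.05)+3/2·(-2.05)+0·(-2.05)=-3.6; next y=2/5·(-1.95)+3/4·(-3.6)=-3.48
n=3: y=-3.48, sp=-3, e=sp−y=0.48; I=-1.57, D=e−e_prev=1.53; u=1/2·0.48+3/2·(-1.57)+0·1.53=-2.115; next y=2/5·(-3.48)+3/4·(-2.115)=-2.97825
n=4: y=-2.97825, sp=2, e=sp−y=4.97825; I=3.40825, D=e−e_prev=4.49825; u=1/2·4.97825+3/2·3.40825+0·4.49825=7.6015; next y=2/5·(-2.97825)+3/4·7.6015=4.509825
n=5: y=4.509825, sp=2, e=sp−y=-2.509825; I=0.898425, D=e−e_prev=-7.488075; u=1/2·(-2.509825)+3/2·0.898425+0·(-7.488075)=0.092725; next y=2/5·4.509825+3/4·0.092725≈1.873474
n=6: y≈1.873474, sp=2, e=sp−y≈0.126526; I≈1.024951, D=e−e_prev≈2.636351; u=1/2·0.126526+3/2·1.024951+0·2.636351≈1.60069; next y=2/5·1.873474+3/4·1.60069≈1.949907
n=7: y=1.949907, sp=2, e=sp−y=0.050093; I≈1.075044, D=e−e_prev≈-0.076433; u=1/2·0.050093+3/2·1.075044+0·(-0.076433)≈1.637613; next y=2/5·1.949907+3/4·1.637613≈2.008172
n=8: y≈2.008172, sp=2, e=sp−y≈-0.008172; I≈1.066872, D=e−e_prev≈-0.058265; u=1/2·(-0.008172)+3/2·1.066872+0·(-0.058265)≈1.596221; next y=2/5·2.008172+3/4·1.596221≈2.000435
n=9: y≈2.000435, sp=2, e=sp−y≈-0.000435; I≈1.066437, D=e−e_prev≈0.007737; u=1/2·(-0.000435)+3/2·1.066437+0·0.007737≈1.599438; next y=2/5·2.000435+3/4·1.599438≈1.999752
n=10: y≈1.999752, sp=2, e=sp−y≈0.000248; I≈1.066685, D=e−e_prev≈0.000683; u=1/2·0.000248+3/2·1.066685+0·0.000683≈1.600151; next y=2/5·1.999752+3/4·1.600151≈2.000014

0 -2 -4.000 0.000
1 -2 -1.000 -3.000
2 -3 -3.600 -1.950
3 -3 -2.115 -3.480
4 2 7.602 -2.978
5 2 0.093 4.510
6 2 1.601 1.873
7 2 1.638 1.950
8 2 1.596 2.008
9 2 1.599 2.000
10 2 1.600 2.000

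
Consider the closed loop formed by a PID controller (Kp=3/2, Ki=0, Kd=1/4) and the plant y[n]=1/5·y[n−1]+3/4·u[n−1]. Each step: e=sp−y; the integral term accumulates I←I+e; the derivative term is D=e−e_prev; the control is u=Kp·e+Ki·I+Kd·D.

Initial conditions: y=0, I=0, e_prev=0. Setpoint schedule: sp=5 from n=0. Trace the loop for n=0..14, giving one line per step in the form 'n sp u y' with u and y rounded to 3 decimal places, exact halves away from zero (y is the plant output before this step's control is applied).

0 5 8.750 0.000
1 5 -3.984 6.563
2 5 12.073 -1.676
3 5 -8.179 8.720
4 5 17.362 -4.390
5 5 -14.849 12.144
6 5 25.775 -8.708
7 5 -25.459 17.590
8 5 39.156 -15.576
9 5 -42.335 26.252
10 5 60.439 -26.501
11 5 -69.176 40.029
12 5 94.291 -43.876
13 5 -111.869 61.943
14 5 148.134 -71.513

(exact arithmetic carried between steps; '≈' marks a value shown rounded to 6 d.p. or computed from one; I and e_prev carry over from the previous line; the table rounds u and y to 3 d.p., halves away from zero)
n=0: y=0, sp=5, e=sp−y=5; I=5, D=e−e_prev=5; u=3/2·5+0·5+1/4·5=8.75; next y=1/5·0+3/4·8.75=6.5625
n=1: y=6.5625, sp=5, e=sp−y=-1.5625; I=3.4375, D=e−e_prev=-6.5625; u=3/2·(-1.5625)+0·3.4375+1/4·(-6.5625)=-3.984375; next y=1/5·6.5625+3/4·(-3.984375)≈-1.675781
n=2: y≈-1.675781, sp=5, e=sp−y≈6.675781; I≈10.113281, D=e−e_prev≈8.238281; u=3/2·6.675781+0·10.113281+1/4·8.238281≈12.073242; next y=1/5·(-1.675781)+3/4·12.073242≈8.719775
n=3: y≈8.719775, sp=5, e=sp−y≈-3.719775; I≈6.393506, D=e−e_prev≈-10.395557; u=3/2·(-3.719775)+0·6.393506+1/4·(-10.395557)≈-8.178552; next y=1/5·8.719775+3/4·(-8.178552)≈-4.389959
n=4: y≈-4.389959, sp=5, e=sp−y≈9.389959; I≈15.783465, D=e−e_prev≈13.109734; u=3/2·9.389959+0·15.783465+1/4·13.109734≈17.362372; next y=1/5·(-4.389959)+3/4·17.362372≈12.143787
n=5: y≈12.143787, sp=5, e=sp−y≈-7.143787; I≈8.639678, D=e−e_prev≈-16.533746; u=3/2·(-7.143787)+0·8.639678+1/4·(-16.533746)≈-14.849118; next y=1/5·12.143787+3/4·(-14.849118)≈-8.708081
n=6: y≈-8.708081, sp=5, e=sp−y≈13.708081; I≈22.347758, D=e−e_prev≈20.851868; u=3/2·13.708081+0·22.347758+1/4·20.851868≈25.775088; next y=1/5·(-8.708081)+3/4·25.775088≈17.589700
n=7: y≈17.589700, sp=5, e=sp−y≈-12.589700; I≈9.758058, D=e−e_prev≈-26.297781; u=3/2·(-12.589700)+0·9.758058+1/4·(-26.297781)≈-25.458995; next y=1/5·17.589700+3/4·(-25.458995)≈-15.576306
n=8: y≈-15.576306, sp=5, e=sp−y≈20.576306; I≈30.334365, D=e−e_prev≈33.166006; u=3/2·20.576306+0·30.334365+1/4·33.166006≈39.155961; next y=1/5·(-15.576306)+3/4·39.155961≈26.251710
n=9: y≈26.251710, sp=5, e=sp−y≈-21.251710; I≈9.082655, D=e−e_prev≈-41.828016; u=3/2·(-21.251710)+0·9.082655+1/4·(-41.828016)≈-42.334569; next y=1/5·26.251710+3/4·(-42.334569)≈-26.500584
n=10: y≈-26.500584, sp=5, e=sp−y≈31.500584; I≈40.583240, D=e−e_prev≈52.752294; u=3/2·31.500584+0·40.583240+1/4·52.752294≈60.438950; next y=1/5·(-26.500584)+3/4·60.438950≈40.029096
n=11: y≈40.029096, sp=5, e=sp−y≈-35.029096; I≈5.554144, D=e−e_prev≈-66.529680; u=3/2·(-35.029096)+0·5.554144+1/4·(-66.529680)≈-69.176064; next y=1/5·40.029096+3/4·(-69.176064)≈-43.876229
n=12: y≈-43.876229, sp=5, e=sp−y≈48.876229; I≈54.430372, D=e−e_prev≈83.905324; u=3/2·48.876229+0·54.430372+1/4·83.905324≈94.290674; next y=1/5·(-43.876229)+3/4·94.290674≈61.942760
n=13: y≈61.942760, sp=5, e=sp−y≈-56.942760; I≈-2.512387, D=e−e_prev≈-105.818988; u=3/2·(-56.942760)+0·(-2.512387)+1/4·(-105.818988)≈-111.868887; next y=1/5·61.942760+3/4·(-111.868887)≈-71.513113
n=14: y≈-71.513113, sp=5, e=sp−y≈76.513113; I≈74.000726, D=e−e_prev≈133.455873; u=3/2·76.513113+0·74.000726+1/4·133.455873≈148.133638; next y=1/5·(-71.513113)+3/4·148.133638≈96.797606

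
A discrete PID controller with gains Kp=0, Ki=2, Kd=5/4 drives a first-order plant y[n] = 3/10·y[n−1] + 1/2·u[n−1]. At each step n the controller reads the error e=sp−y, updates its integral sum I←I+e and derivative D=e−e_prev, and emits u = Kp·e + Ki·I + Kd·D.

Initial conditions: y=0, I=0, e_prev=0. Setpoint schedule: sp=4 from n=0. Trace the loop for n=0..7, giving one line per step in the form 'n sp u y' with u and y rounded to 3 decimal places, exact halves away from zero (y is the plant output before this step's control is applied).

0 4 13.000 0.000
1 4 -5.125 6.500
2 4 21.116 -0.613
3 4 -14.256 10.374
4 4 33.496 -4.016
5 4 -32.027 15.543
6 4 56.740 -11.351
7 4 -64.202 24.965

(exact arithmetic carried between steps; '≈' marks a value shown rounded to 6 d.p. or computed from one; I and e_prev carry over from the previous line; the table rounds u and y to 3 d.p., halves away from zero)
n=0: y=0, sp=4, e=sp−y=4; I=4, D=e−e_prev=4; u=0·4+2·4+5/4·4=13; next y=3/10·0+1/2·13=6.5
n=1: y=6.5, sp=4, e=sp−y=-2.5; I=1.5, D=e−e_prev=-6.5; u=0·(-2.5)+2·1.5+5/4·(-6.5)=-5.125; next y=3/10·6.5+1/2·(-5.125)=-0.6125
n=2: y=-0.6125, sp=4, e=sp−y=4.6125; I=6.1125, D=e−e_prev=7.1125; u=0·4.6125+2·6.1125+5/4·7.1125=21.115625; next y=3/10·(-0.6125)+1/2·21.115625≈10.374063
n=3: y≈10.374063, sp=4, e=sp−y≈-6.374063; I≈-0.261563, D=e−e_prev≈-10.986563; u=0·(-6.374063)+2·(-0.261563)+5/4·(-10.986563)≈-14.256328; next y=3/10·10.374063+1/2·(-14.256328)≈-4.015945
n=4: y≈-4.015945, sp=4, e=sp−y≈8.015945; I≈7.754383, D=e−e_prev≈14.390008; u=0·8.015945+2·7.754383+5/4·14.390008≈33.496275; next y=3/10·(-4.015945)+1/2·33.496275≈15.543354
n=5: y≈15.543354, sp=4, e=sp−y≈-11.543354; I≈-3.788971, D=e−e_prev≈-19.559299; u=0·(-11.543354)+2·(-3.788971)+5/4·(-19.559299)≈-32.027067; next y=3/10·15.543354+1/2·(-32.027067)≈-11.350527
n=6: y≈-11.350527, sp=4, e=sp−y≈15.350527; I≈11.561556, D=e−e_prev≈26.893881; u=0·15.350527+2·11.561556+5/4·26.893881≈56.740463; next y=3/10·(-11.350527)+1/2·56.740463≈24.965074
n=7: y≈24.965074, sp=4, e=sp−y≈-20.965074; I≈-9.403518, D=e−e_prev≈-36.315601; u=0·(-20.965074)+2·(-9.403518)+5/4·(-36.315601)≈-64.201536; next y=3/10·24.965074+1/2·(-64.201536)≈-24.611246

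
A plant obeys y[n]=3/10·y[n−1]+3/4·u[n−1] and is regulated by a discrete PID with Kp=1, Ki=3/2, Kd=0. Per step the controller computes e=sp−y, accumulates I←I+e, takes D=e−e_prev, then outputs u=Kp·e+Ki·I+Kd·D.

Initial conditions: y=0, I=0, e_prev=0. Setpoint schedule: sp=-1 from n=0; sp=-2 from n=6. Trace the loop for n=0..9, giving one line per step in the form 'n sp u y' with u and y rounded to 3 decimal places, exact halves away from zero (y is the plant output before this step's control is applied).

0 -1 -2.500 0.000
1 -1 0.688 -1.875
2 -1 -2.570 -0.047
3 -1 0.737 -1.942
4 -1 -2.631 -0.030
5 -1 0.794 -1.982
6 -2 -5.191 0.001
7 -2 1.542 -3.893
8 -2 -5.322 -0.011
9 -2 1.654 -3.995

(exact arithmetic carried between steps; '≈' marks a value shown rounded to 6 d.p. or computed from one; I and e_prev carry over from the previous line; the table rounds u and y to 3 d.p., halves away from zero)
n=0: y=0, sp=-1, e=sp−y=-1; I=-1, D=e−e_prev=-1; u=1·(-1)+3/2·(-1)+0·(-1)=-2.5; next y=3/10·0+3/4·(-2.5)=-1.875
n=1: y=-1.875, sp=-1, e=sp−y=0.875; I=-0.125, D=e−e_prev=1.875; u=1·0.875+3/2·(-0.125)+0·1.875=0.6875; next y=3/10·(-1.875)+3/4·0.6875=-0.046875
n=2: y=-0.046875, sp=-1, e=sp−y=-0.953125; I=-1.078125, D=e−e_prev=-1.828125; u=1·(-0.953125)+3/2·(-1.078125)+0·(-1.828125)≈-2.570313; next y=3/10·(-0.046875)+3/4·(-2.570313)≈-1.941797
n=3: y≈-1.941797, sp=-1, e=sp−y≈0.941797; I≈-0.136328, D=e−e_prev≈1.894922; u=1·0.941797+3/2·(-0.136328)+0·1.894922≈0.737305; next y=3/10·(-1.941797)+3/4·0.737305≈-0.029561
n=4: y≈-0.029561, sp=-1, e=sp−y≈-0.970439; I≈-1.106768, D=e−e_prev≈-1.912236; u=1·(-0.970439)+3/2·(-1.106768)+0·(-1.912236)≈-2.630591; next y=3/10·(-0.029561)+3/4·(-2.630591)≈-1.981811
n=5: y≈-1.981811, sp=-1, e=sp−y≈0.981811; I≈-0.124956, D=e−e_prev≈1.952251; u=1·0.981811+3/2·(-0.124956)+0·1.952251≈0.794377; next y=3/10·(-1.981811)+3/4·0.794377≈0.001239
n=6: y≈0.001239, sp=-2, e=sp−y≈-2.001239; I≈-2.126196, D=e−e_prev≈-2.983051; u=1·(-2.001239)+3/2·(-2.126196)+0·(-2.983051)≈-5.190533; next y=3/10·0.001239+3/4·(-5.190533)≈-3.892528
n=7: y≈-3.892528, sp=-2, e=sp−y≈1.892528; I≈-0.233668, D=e−e_prev≈3.893767; u=1·1.892528+3/2·(-0.233668)+0·3.893767≈1.542026; next y=3/10·(-3.892528)+3/4·1.542026≈-0.011239
n=8: y≈-0.011239, sp=-2, e=sp−y≈-1.988761; I≈-2.222429, D=e−e_prev≈-3.881289; u=1·(-1.988761)+3/2·(-2.222429)+0·(-3.881289)≈-5.322404; next y=3/10·(-0.011239)+3/4·(-5.322404)≈-3.995175
n=9: y≈-3.995175, sp=-2, e=sp−y≈1.995175; I≈-0.227254, D=e−e_prev≈3.983936; u=1·1.995175+3/2·(-0.227254)+0·3.983936≈1.654294; next y=3/10·(-3.995175)+3/4·1.654294≈0.042168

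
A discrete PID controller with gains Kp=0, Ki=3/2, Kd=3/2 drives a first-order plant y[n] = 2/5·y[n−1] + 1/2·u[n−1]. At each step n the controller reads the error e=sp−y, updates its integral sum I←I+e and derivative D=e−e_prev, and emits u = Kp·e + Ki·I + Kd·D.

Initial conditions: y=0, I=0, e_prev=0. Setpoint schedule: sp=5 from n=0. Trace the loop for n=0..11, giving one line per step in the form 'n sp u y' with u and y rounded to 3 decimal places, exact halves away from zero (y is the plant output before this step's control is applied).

0 5 15.000 0.000
1 5 -7.500 7.500
2 5 24.750 -0.750
3 5 -17.475 12.075
4 5 39.098 -3.908
5 5 -37.195 17.986
6 5 64.333 -11.403
7 5 -72.171 27.605
8 5 110.379 -25.043
9 5 -134.175 45.172
10 5 193.463 -49.019
11 5 -245.224 77.124

(exact arithmetic carried between steps; '≈' marks a value shown rounded to 6 d.p. or computed from one; I and e_prev carry over from the previous line; the table rounds u and y to 3 d.p., halves away from zero)
n=0: y=0, sp=5, e=sp−y=5; I=5, D=e−e_prev=5; u=0·5+3/2·5+3/2·5=15; next y=2/5·0+1/2·15=7.5
n=1: y=7.5, sp=5, e=sp−y=-2.5; I=2.5, D=e−e_prev=-7.5; u=0·(-2.5)+3/2·2.5+3/2·(-7.5)=-7.5; next y=2/5·7.5+1/2·(-7.5)=-0.75
n=2: y=-0.75, sp=5, e=sp−y=5.75; I=8.25, D=e−e_prev=8.25; u=0·5.75+3/2·8.25+3/2·8.25=24.75; next y=2/5·(-0.75)+1/2·24.75=12.075
n=3: y=12.075, sp=5, e=sp−y=-7.075; I=1.175, D=e−e_prev=-12.825; u=0·(-7.075)+3/2·1.175+3/2·(-12.825)=-17.475; next y=2/5·12.075+1/2·(-17.475)=-3.9075
n=4: y=-3.9075, sp=5, e=sp−y=8.9075; I=10.0825, D=e−e_prev=15.9825; u=0·8.9075+3/2·10.0825+3/2·15.9825=39.0975; next y=2/5·(-3.9075)+1/2·39.0975=17.98575
n=5: y=17.98575, sp=5, e=sp−y=-12.98575; I=-2.90325, D=e−e_prev=-21.89325; u=0·(-12.98575)+3/2·(-2.90325)+3/2·(-21.89325)=-37.19475; next y=2/5·17.98575+1/2·(-37.19475)=-11.403075
n=6: y=-11.403075, sp=5, e=sp−y=16.403075; I=13.499825, D=e−e_prev=29.388825; u=0·16.403075+3/2·13.499825+3/2·29.388825=64.332975; next y=2/5·(-11.403075)+1/2·64.332975≈27.605258
n=7: y≈27.605258, sp=5, e=sp−y≈-22.605258; I≈-9.105433, D=e−e_prev≈-39.008333; u=0·(-22.605258)+3/2·(-9.105433)+3/2·(-39.008333)≈-72.170648; next y=2/5·27.605258+1/2·(-72.170648)≈-25.043221
n=8: y≈-25.043221, sp=5, e=sp−y≈30.043221; I≈20.937788, D=e−e_prev≈52.648478; u=0·30.043221+3/2·20.937788+3/2·52.648478≈110.379400; next y=2/5·(-25.043221)+1/2·110.379400≈45.172412
n=9: y≈45.172412, sp=5, e=sp−y≈-40.172412; I≈-19.234623, D=e−e_prev≈-70.215632; u=0·(-40.172412)+3/2·(-19.234623)+3/2·(-70.215632)≈-134.175383; next y=2/5·45.172412+1/2·(-134.175383)≈-49.018727
n=10: y≈-49.018727, sp=5, e=sp−y≈54.018727; I≈34.784104, D=e−e_prev≈94.191139; u=0·54.018727+3/2·34.784104+3/2·94.191139≈193.462864; next y=2/5·(-49.018727)+1/2·193.462864≈77.123941
n=11: y≈77.123941, sp=5, e=sp−y≈-72.123941; I≈-37.339837, D=e−e_prev≈-126.142668; u=0·(-72.123941)+3/2·(-37.339837)+3/2·(-126.142668)≈-245.223758; next y=2/5·77.123941+1/2·(-245.223758)≈-91.762303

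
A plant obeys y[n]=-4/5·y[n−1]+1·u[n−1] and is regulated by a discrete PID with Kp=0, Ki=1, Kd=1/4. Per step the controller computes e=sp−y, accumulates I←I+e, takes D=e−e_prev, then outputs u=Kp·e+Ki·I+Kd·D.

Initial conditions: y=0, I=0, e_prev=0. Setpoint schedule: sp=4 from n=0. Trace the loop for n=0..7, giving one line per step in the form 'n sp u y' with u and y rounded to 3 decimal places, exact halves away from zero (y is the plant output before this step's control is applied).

0 4 5.000 0.000
1 4 1.750 5.000
2 4 11.063 -2.250
3 4 -3.391 12.863
4 4 24.704 -13.681
5 4 -25.913 35.648
6 4 67.371 -54.431
7 4 -103.402 110.916

(exact arithmetic carried between steps; '≈' marks a value shown rounded to 6 d.p. or computed from one; I and e_prev carry over from the previous line; the table rounds u and y to 3 d.p., halves away from zero)
n=0: y=0, sp=4, e=sp−y=4; I=4, D=e−e_prev=4; u=0·4+1·4+1/4·4=5; next y=-4/5·0+1·5=5
n=1: y=5, sp=4, e=sp−y=-1; I=3, D=e−e_prev=-5; u=0·(-1)+1·3+1/4·(-5)=1.75; next y=-4/5·5+1·1.75=-2.25
n=2: y=-2.25, sp=4, e=sp−y=6.25; I=9.25, D=e−e_prev=7.25; u=0·6.25+1·9.25+1/4·7.25=11.0625; next y=-4/5·(-2.25)+1·11.0625=12.8625
n=3: y=12.8625, sp=4, e=sp−y=-8.8625; I=0.3875, D=e−e_prev=-15.1125; u=0·(-8.8625)+1·0.3875+1/4·(-15.1125)=-3.390625; next y=-4/5·12.8625+1·(-3.390625)=-13.680625
n=4: y=-13.680625, sp=4, e=sp−y=17.680625; I=18.068125, D=e−e_prev=26.543125; u=0·17.680625+1·18.068125+1/4·26.543125≈24.703906; next y=-4/5·(-13.680625)+1·24.703906≈35.648406
n=5: y≈35.648406, sp=4, e=sp−y≈-31.648406; I≈-13.580281, D=e−e_prev≈-49.329031; u=0·(-31.648406)+1·(-13.580281)+1/4·(-49.329031)≈-25.912539; next y=-4/5·35.648406+1·(-25.912539)≈-54.431264
n=6: y≈-54.431264, sp=4, e=sp−y≈58.431264; I≈44.850983, D=e−e_prev≈90.079670; u=0·58.431264+1·44.850983+1/4·90.079670≈67.370900; next y=-4/5·(-54.431264)+1·67.370900≈110.915912
n=7: y≈110.915912, sp=4, e=sp−y≈-106.915912; I≈-62.064929, D=e−e_prev≈-165.347176; u=0·(-106.915912)+1·(-62.064929)+1/4·(-165.347176)≈-103.401723; next y=-4/5·110.915912+1·(-103.401723)≈-192.134452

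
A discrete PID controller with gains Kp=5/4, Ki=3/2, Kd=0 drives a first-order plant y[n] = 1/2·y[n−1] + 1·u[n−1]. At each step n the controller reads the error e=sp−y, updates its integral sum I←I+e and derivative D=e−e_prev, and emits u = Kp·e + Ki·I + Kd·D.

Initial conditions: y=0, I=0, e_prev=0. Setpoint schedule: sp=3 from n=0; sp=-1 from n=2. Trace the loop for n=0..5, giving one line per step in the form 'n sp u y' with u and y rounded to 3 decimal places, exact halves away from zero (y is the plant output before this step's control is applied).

(exact arithmetic carried between steps; '≈' marks a value shown rounded to 6 d.p. or computed from one; I and e_prev carry over from the previous line; the table rounds u and y to 3 d.p., halves away from zero)
n=0: y=0, sp=3, e=sp−y=3; I=3, D=e−e_prev=3; u=5/4·3+3/2·3+0·3=8.25; next y=1/2·0+1·8.25=8.25
n=1: y=8.25, sp=3, e=sp−y=-5.25; I=-2.25, D=e−e_prev=-8.25; u=5/4·(-5.25)+3/2·(-2.25)+0·(-8.25)=-9.9375; next y=1/2·8.25+1·(-9.9375)=-5.8125
n=2: y=-5.8125, sp=-1, e=sp−y=4.8125; I=2.5625, D=e−e_prev=10.0625; u=5/4·4.8125+3/2·2.5625+0·10.0625=9.859375; next y=1/2·(-5.8125)+1·9.859375=6.953125
n=3: y=6.953125, sp=-1, e=sp−y=-7.953125; I=-5.390625, D=e−e_prev=-12.765625; u=5/4·(-7.953125)+3/2·(-5.390625)+0·(-12.765625)≈-18.027344; next y=1/2·6.953125+1·(-18.027344)≈-14.550781
n=4: y≈-14.550781, sp=-1, e=sp−y≈13.550781; I≈8.160156, D=e−e_prev≈21.503906; u=5/4·13.550781+3/2·8.160156+0·21.503906≈29.178711; next y=1/2·(-14.550781)+1·29.178711≈21.903320
n=5: y≈21.903320, sp=-1, e=sp−y≈-22.903320; I≈-14.743164, D=e−e_prev≈-36.454102; u=5/4·(-22.903320)+3/2·(-14.743164)+0·(-36.454102)≈-50.743896; next y=1/2·21.903320+1·(-50.743896)≈-39.792236

0 3 8.250 0.000
1 3 -9.938 8.250
2 -1 9.859 -5.813
3 -1 -18.027 6.953
4 -1 29.179 -14.551
5 -1 -50.744 21.903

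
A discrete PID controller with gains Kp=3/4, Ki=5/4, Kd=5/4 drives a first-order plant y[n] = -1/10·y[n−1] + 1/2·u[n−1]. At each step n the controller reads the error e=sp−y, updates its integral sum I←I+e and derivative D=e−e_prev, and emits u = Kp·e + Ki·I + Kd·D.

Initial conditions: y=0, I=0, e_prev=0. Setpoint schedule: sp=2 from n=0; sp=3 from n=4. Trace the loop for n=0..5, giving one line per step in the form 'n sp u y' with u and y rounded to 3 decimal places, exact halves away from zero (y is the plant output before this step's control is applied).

(exact arithmetic carried between steps; '≈' marks a value shown rounded to 6 d.p. or computed from one; I and e_prev carry over from the previous line; the table rounds u and y to 3 d.p., halves away from zero)
n=0: y=0, sp=2, e=sp−y=2; I=2, D=e−e_prev=2; u=3/4·2+5/4·2+5/4·2=6.5; next y=-1/10·0+1/2·6.5=3.25
n=1: y=3.25, sp=2, e=sp−y=-1.25; I=0.75, D=e−e_prev=-3.25; u=3/4·(-1.25)+5/4·0.75+5/4·(-3.25)=-4.0625; next y=-1/10·3.25+1/2·(-4.0625)=-2.35625
n=2: y=-2.35625, sp=2, e=sp−y=4.35625; I=5.10625, D=e−e_prev=5.60625; u=3/4·4.35625+5/4·5.10625+5/4·5.60625≈16.657813; next y=-1/10·(-2.35625)+1/2·16.657813≈8.564531
n=3: y≈8.564531, sp=2, e=sp−y≈-6.564531; I≈-1.458281, D=e−e_prev≈-10.920781; u=3/4·(-6.564531)+5/4·(-1.458281)+5/4·(-10.920781)≈-20.397227; next y=-1/10·8.564531+1/2·(-20.397227)≈-11.055066
n=4: y≈-11.055066, sp=3, e=sp−y≈14.055066; I≈12.596785, D=e−e_prev≈20.619598; u=3/4·14.055066+5/4·12.596785+5/4·20.619598≈52.061778; next y=-1/10·(-11.055066)+1/2·52.061778≈27.136396
n=5: y≈27.136396, sp=3, e=sp−y≈-24.136396; I≈-11.539611, D=e−e_prev≈-38.191462; u=3/4·(-24.136396)+5/4·(-11.539611)+5/4·(-38.191462)≈-80.266138; next y=-1/10·27.136396+1/2·(-80.266138)≈-42.846709

0 2 6.500 0.000
1 2 -4.063 3.250
2 2 16.658 -2.356
3 2 -20.397 8.565
4 3 52.062 -11.055
5 3 -80.266 27.136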